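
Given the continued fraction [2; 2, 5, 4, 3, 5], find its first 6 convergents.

Using the convergent recurrence p_i = a_i*p_{i-1} + p_{i-2}, q_i = a_i*q_{i-1} + q_{i-2} with p_{-2}=0, p_{-1}=1, q_{-2}=1, q_{-1}=0:
  i=0: a_0=2, p_0 = 2*1 + 0 = 2, q_0 = 2*0 + 1 = 1.
  i=1: a_1=2, p_1 = 2*2 + 1 = 5, q_1 = 2*1 + 0 = 2.
  i=2: a_2=5, p_2 = 5*5 + 2 = 27, q_2 = 5*2 + 1 = 11.
  i=3: a_3=4, p_3 = 4*27 + 5 = 113, q_3 = 4*11 + 2 = 46.
  i=4: a_4=3, p_4 = 3*113 + 27 = 366, q_4 = 3*46 + 11 = 149.
  i=5: a_5=5, p_5 = 5*366 + 113 = 1943, q_5 = 5*149 + 46 = 791.

2/1, 5/2, 27/11, 113/46, 366/149, 1943/791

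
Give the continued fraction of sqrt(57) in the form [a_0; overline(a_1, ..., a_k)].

[7; overline(1, 1, 4, 1, 1, 14)]

Write x_i = (sqrt(57) + m_i)/d_i with (m_0, d_0) = (0, 1). a_0 = floor(sqrt(57)) = 7, since 7^2 = 49 <= 57 < 64 = 8^2.
Iterate m_{i+1} = d_i*a_i - m_i, d_{i+1} = (57 - m_{i+1}^2)/d_i, a_{i+1} = floor((a_0 + m_{i+1})/d_{i+1}):
  m_1 = 1*7 - 0 = 7, d_1 = (57 - 7^2)/1 = 8/1 = 8, a_1 = floor((7 + 7)/8) = 1.
  m_2 = 8*1 - 7 = 1, d_2 = (57 - 1^2)/8 = 56/8 = 7, a_2 = floor((7 + 1)/7) = 1.
  m_3 = 7*1 - 1 = 6, d_3 = (57 - 6^2)/7 = 21/7 = 3, a_3 = floor((7 + 6)/3) = 4.
  m_4 = 3*4 - 6 = 6, d_4 = (57 - 6^2)/3 = 21/3 = 7, a_4 = floor((7 + 6)/7) = 1.
  m_5 = 7*1 - 6 = 1, d_5 = (57 - 1^2)/7 = 56/7 = 8, a_5 = floor((7 + 1)/8) = 1.
  m_6 = 8*1 - 1 = 7, d_6 = (57 - 7^2)/8 = 8/8 = 1, a_6 = floor((7 + 7)/1) = 14.
  m_7 = 1*14 - 7 = 7, d_7 = (57 - 7^2)/1 = 8/1 = 8: (m_7, d_7) = (m_1, d_1) = (7, 8), so from here the quotients repeat a_1, ..., a_6; the period length is 6.
Hence the expansion of sqrt(57) is a_0 = 7 followed by the repeating block 1, 1, 4, 1, 1, 14 (period 6).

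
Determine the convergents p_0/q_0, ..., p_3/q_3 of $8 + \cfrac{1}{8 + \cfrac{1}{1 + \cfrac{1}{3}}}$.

8/1, 65/8, 73/9, 284/35

Using the convergent recurrence p_i = a_i*p_{i-1} + p_{i-2}, q_i = a_i*q_{i-1} + q_{i-2} with p_{-2}=0, p_{-1}=1, q_{-2}=1, q_{-1}=0:
  i=0: a_0=8, p_0 = 8*1 + 0 = 8, q_0 = 8*0 + 1 = 1.
  i=1: a_1=8, p_1 = 8*8 + 1 = 65, q_1 = 8*1 + 0 = 8.
  i=2: a_2=1, p_2 = 1*65 + 8 = 73, q_2 = 1*8 + 1 = 9.
  i=3: a_3=3, p_3 = 3*73 + 65 = 284, q_3 = 3*9 + 8 = 35.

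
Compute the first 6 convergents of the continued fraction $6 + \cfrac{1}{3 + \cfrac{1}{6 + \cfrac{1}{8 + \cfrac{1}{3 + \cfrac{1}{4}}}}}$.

Using the convergent recurrence p_i = a_i*p_{i-1} + p_{i-2}, q_i = a_i*q_{i-1} + q_{i-2} with p_{-2}=0, p_{-1}=1, q_{-2}=1, q_{-1}=0:
  i=0: a_0=6, p_0 = 6*1 + 0 = 6, q_0 = 6*0 + 1 = 1.
  i=1: a_1=3, p_1 = 3*6 + 1 = 19, q_1 = 3*1 + 0 = 3.
  i=2: a_2=6, p_2 = 6*19 + 6 = 120, q_2 = 6*3 + 1 = 19.
  i=3: a_3=8, p_3 = 8*120 + 19 = 979, q_3 = 8*19 + 3 = 155.
  i=4: a_4=3, p_4 = 3*979 + 120 = 3057, q_4 = 3*155 + 19 = 484.
  i=5: a_5=4, p_5 = 4*3057 + 979 = 13207, q_5 = 4*484 + 155 = 2091.

6/1, 19/3, 120/19, 979/155, 3057/484, 13207/2091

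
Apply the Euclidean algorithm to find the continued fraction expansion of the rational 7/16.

[0; 2, 3, 2]

Run the Euclidean algorithm on 7 and 16; the successive quotients are the partial quotients a_0, a_1, ... (each step inverts the fractional part left over by the previous one):
  7 = 0*16 + 7, so a_0 = 0.
  16 = 2*7 + 2, so a_1 = 2.
  7 = 3*2 + 1, so a_2 = 3.
  2 = 2*1 + 0, so a_3 = 2.
The remainder reaches 0 after 4 divisions, so the expansion has 4 partial quotients, read off in order.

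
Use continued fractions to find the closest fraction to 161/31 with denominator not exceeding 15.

Expand x = 161/31 as a continued fraction with the Euclidean algorithm:
  161 = 5*31 + 6, so a_0 = 5.
  31 = 5*6 + 1, so a_1 = 5.
  6 = 6*1 + 0, so a_2 = 6.
so x = [5; 5, 6].
Convergents (p_i = a_i*p_{i-1} + p_{i-2}, q_i = a_i*q_{i-1} + q_{i-2} with p_{-2}=0, p_{-1}=1, q_{-2}=1, q_{-1}=0), until the denominator exceeds 15:
  i=0: a_0=5, p_0 = 5*1 + 0 = 5, q_0 = 5*0 + 1 = 1.
  i=1: a_1=5, p_1 = 5*5 + 1 = 26, q_1 = 5*1 + 0 = 5.
  i=2: a_2=6, p_2 = 6*26 + 5 = 161, q_2 = 6*5 + 1 = 31.
q_2 = 31 > 15, so the last convergent with denominator <= 15 is p_1/q_1 = 26/5.
The closest fraction with denominator <= 15 is either p_1/q_1 or the intermediate fraction (k*p_1 + p_0)/(k*q_1 + q_0) with the largest k >= 1 whose denominator stays <= 15; these approach x as k grows, and every other convergent or intermediate fraction in range is farther away.
Largest k: floor((15 - q_0)/q_1) = floor((15 - 1)/5) = 2.
That gives (2*26 + 5)/(2*5 + 1) = 57/11.
Compare the errors: |x - 26/5| = |161*5 - 26*31|/(31*5) = 1/155, and |x - 57/11| = |161*11 - 57*31|/(31*11) = 4/341.
Cross-multiplying, 1*341 = 341 < 620 = 4*155, so 1/155 is smaller: the convergent 26/5 is closer to x than 57/11.

26/5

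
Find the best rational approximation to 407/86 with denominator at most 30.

71/15

Expand x = 407/86 as a continued fraction with the Euclidean algorithm:
  407 = 4*86 + 63, so a_0 = 4.
  86 = 1*63 + 23, so a_1 = 1.
  63 = 2*23 + 17, so a_2 = 2.
  23 = 1*17 + 6, so a_3 = 1.
  17 = 2*6 + 5, so a_4 = 2.
  6 = 1*5 + 1, so a_5 = 1.
  5 = 5*1 + 0, so a_6 = 5.
so x = [4; 1, 2, 1, 2, 1, 5].
Convergents (p_i = a_i*p_{i-1} + p_{i-2}, q_i = a_i*q_{i-1} + q_{i-2} with p_{-2}=0, p_{-1}=1, q_{-2}=1, q_{-1}=0), until the denominator exceeds 30:
  i=0: a_0=4, p_0 = 4*1 + 0 = 4, q_0 = 4*0 + 1 = 1.
  i=1: a_1=1, p_1 = 1*4 + 1 = 5, q_1 = 1*1 + 0 = 1.
  i=2: a_2=2, p_2 = 2*5 + 4 = 14, q_2 = 2*1 + 1 = 3.
  i=3: a_3=1, p_3 = 1*14 + 5 = 19, q_3 = 1*3 + 1 = 4.
  i=4: a_4=2, p_4 = 2*19 + 14 = 52, q_4 = 2*4 + 3 = 11.
  i=5: a_5=1, p_5 = 1*52 + 19 = 71, q_5 = 1*11 + 4 = 15.
  i=6: a_6=5, p_6 = 5*71 + 52 = 407, q_6 = 5*15 + 11 = 86.
q_6 = 86 > 30, so the last convergent with denominator <= 30 is p_5/q_5 = 71/15.
The closest fraction with denominator <= 30 is either p_5/q_5 or the intermediate fraction (k*p_5 + p_4)/(k*q_5 + q_4) with the largest k >= 1 whose denominator stays <= 30; these approach x as k grows, and every other convergent or intermediate fraction in range is farther away.
Largest k: floor((30 - q_4)/q_5) = floor((30 - 11)/15) = 1.
That gives (1*71 + 52)/(1*15 + 11) = 123/26.
Compare the errors: |x - 71/15| = |407*15 - 71*86|/(86*15) = 1/1290, and |x - 123/26| = |407*26 - 123*86|/(86*26) = 4/2236.
Cross-multiplying, 1*2236 = 2236 < 5160 = 4*1290, so 1/1290 is smaller: the convergent 71/15 is closer to x than 123/26.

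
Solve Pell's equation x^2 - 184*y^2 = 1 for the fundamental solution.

(x, y) = (24335, 1794)

First expand sqrt(184) as a continued fraction. With x_i = (sqrt(184) + m_i)/d_i and (m_0, d_0) = (0, 1): a_0 = floor(sqrt(184)) = 13, since 13^2 = 169 <= 184 < 196 = 14^2.
Iterate m_{i+1} = d_i*a_i - m_i, d_{i+1} = (184 - m_{i+1}^2)/d_i, a_{i+1} = floor((a_0 + m_{i+1})/d_{i+1}):
  m_1 = 1*13 - 0 = 13, d_1 = (184 - 13^2)/1 = 15/1 = 15, a_1 = floor((13 + 13)/15) = 1.
  m_2 = 15*1 - 13 = 2, d_2 = (184 - 2^2)/15 = 180/15 = 12, a_2 = floor((13 + 2)/12) = 1.
  m_3 = 12*1 - 2 = 10, d_3 = (184 - 10^2)/12 = 84/12 = 7, a_3 = floor((13 + 10)/7) = 3.
  m_4 = 7*3 - 10 = 11, d_4 = (184 - 11^2)/7 = 63/7 = 9, a_4 = floor((13 + 11)/9) = 2.
  m_5 = 9*2 - 11 = 7, d_5 = (184 - 7^2)/9 = 135/9 = 15, a_5 = floor((13 + 7)/15) = 1.
  m_6 = 15*1 - 7 = 8, d_6 = (184 - 8^2)/15 = 120/15 = 8, a_6 = floor((13 + 8)/8) = 2.
  m_7 = 8*2 - 8 = 8, d_7 = (184 - 8^2)/8 = 120/8 = 15, a_7 = floor((13 + 8)/15) = 1.
  m_8 = 15*1 - 8 = 7, d_8 = (184 - 7^2)/15 = 135/15 = 9, a_8 = floor((13 + 7)/9) = 2.
  m_9 = 9*2 - 7 = 11, d_9 = (184 - 11^2)/9 = 63/9 = 7, a_9 = floor((13 + 11)/7) = 3.
  m_10 = 7*3 - 11 = 10, d_10 = (184 - 10^2)/7 = 84/7 = 12, a_10 = floor((13 + 10)/12) = 1.
  m_11 = 12*1 - 10 = 2, d_11 = (184 - 2^2)/12 = 180/12 = 15, a_11 = floor((13 + 2)/15) = 1.
  m_12 = 15*1 - 2 = 13, d_12 = (184 - 13^2)/15 = 15/15 = 1, a_12 = floor((13 + 13)/1) = 26.
  m_13 = 1*26 - 13 = 13, d_13 = (184 - 13^2)/1 = 15/1 = 15: (m_13, d_13) = (m_1, d_1) = (13, 15), so from here the quotients repeat a_1, ..., a_12; the period length is 12.
So sqrt(184) = [13; (1, 1, 3, 2, 1, 2, 1, 2, 3, 1, 1, 26)] with period length k = 12.
k is even, so the fundamental solution of x^2 - 184y^2 = 1 is (p_{k-1}, q_{k-1}) = (p_11, q_11); compute convergents through index 11.
Convergents (p_i = a_i*p_{i-1} + p_{i-2}, q_i = a_i*q_{i-1} + q_{i-2} with p_{-2}=0, p_{-1}=1, q_{-2}=1, q_{-1}=0):
  i=0: a_0=13, p_0 = 13*1 + 0 = 13, q_0 = 13*0 + 1 = 1.
  i=1: a_1=1, p_1 = 1*13 + 1 = 14, q_1 = 1*1 + 0 = 1.
  i=2: a_2=1, p_2 = 1*14 + 13 = 27, q_2 = 1*1 + 1 = 2.
  i=3: a_3=3, p_3 = 3*27 + 14 = 95, q_3 = 3*2 + 1 = 7.
  i=4: a_4=2, p_4 = 2*95 + 27 = 217, q_4 = 2*7 + 2 = 16.
  i=5: a_5=1, p_5 = 1*217 + 95 = 312, q_5 = 1*16 + 7 = 23.
  i=6: a_6=2, p_6 = 2*312 + 217 = 841, q_6 = 2*23 + 16 = 62.
  i=7: a_7=1, p_7 = 1*841 + 312 = 1153, q_7 = 1*62 + 23 = 85.
  i=8: a_8=2, p_8 = 2*1153 + 841 = 3147, q_8 = 2*85 + 62 = 232.
  i=9: a_9=3, p_9 = 3*3147 + 1153 = 10594, q_9 = 3*232 + 85 = 781.
  i=10: a_10=1, p_10 = 1*10594 + 3147 = 13741, q_10 = 1*781 + 232 = 1013.
  i=11: a_11=1, p_11 = 1*13741 + 10594 = 24335, q_11 = 1*1013 + 781 = 1794.
Check: 24335^2 - 184*1794^2 = 592192225 - 592192224 = 1, so (x, y) = (24335, 1794) solves the equation, and by the theorem it is the least positive solution.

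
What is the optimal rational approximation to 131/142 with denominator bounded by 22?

12/13

Expand x = 131/142 as a continued fraction with the Euclidean algorithm:
  131 = 0*142 + 131, so a_0 = 0.
  142 = 1*131 + 11, so a_1 = 1.
  131 = 11*11 + 10, so a_2 = 11.
  11 = 1*10 + 1, so a_3 = 1.
  10 = 10*1 + 0, so a_4 = 10.
so x = [0; 1, 11, 1, 10].
Convergents (p_i = a_i*p_{i-1} + p_{i-2}, q_i = a_i*q_{i-1} + q_{i-2} with p_{-2}=0, p_{-1}=1, q_{-2}=1, q_{-1}=0), until the denominator exceeds 22:
  i=0: a_0=0, p_0 = 0*1 + 0 = 0, q_0 = 0*0 + 1 = 1.
  i=1: a_1=1, p_1 = 1*0 + 1 = 1, q_1 = 1*1 + 0 = 1.
  i=2: a_2=11, p_2 = 11*1 + 0 = 11, q_2 = 11*1 + 1 = 12.
  i=3: a_3=1, p_3 = 1*11 + 1 = 12, q_3 = 1*12 + 1 = 13.
  i=4: a_4=10, p_4 = 10*12 + 11 = 131, q_4 = 10*13 + 12 = 142.
q_4 = 142 > 22, so the last convergent with denominator <= 22 is p_3/q_3 = 12/13.
The closest fraction with denominator <= 22 is either p_3/q_3 or the intermediate fraction (k*p_3 + p_2)/(k*q_3 + q_2) with the largest k >= 1 whose denominator stays <= 22; these approach x as k grows, and every other convergent or intermediate fraction in range is farther away.
Largest k: floor((22 - q_2)/q_3) = floor((22 - 12)/13) = 0.
Since k = 0, no intermediate fraction beyond p_3/q_3 has denominator <= 22, so the convergent 12/13 is the closest (its error is |131*13 - 12*142|/(142*13) = 1/1846).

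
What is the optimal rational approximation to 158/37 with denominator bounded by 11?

47/11

Expand x = 158/37 as a continued fraction with the Euclidean algorithm:
  158 = 4*37 + 10, so a_0 = 4.
  37 = 3*10 + 7, so a_1 = 3.
  10 = 1*7 + 3, so a_2 = 1.
  7 = 2*3 + 1, so a_3 = 2.
  3 = 3*1 + 0, so a_4 = 3.
so x = [4; 3, 1, 2, 3].
Convergents (p_i = a_i*p_{i-1} + p_{i-2}, q_i = a_i*q_{i-1} + q_{i-2} with p_{-2}=0, p_{-1}=1, q_{-2}=1, q_{-1}=0), until the denominator exceeds 11:
  i=0: a_0=4, p_0 = 4*1 + 0 = 4, q_0 = 4*0 + 1 = 1.
  i=1: a_1=3, p_1 = 3*4 + 1 = 13, q_1 = 3*1 + 0 = 3.
  i=2: a_2=1, p_2 = 1*13 + 4 = 17, q_2 = 1*3 + 1 = 4.
  i=3: a_3=2, p_3 = 2*17 + 13 = 47, q_3 = 2*4 + 3 = 11.
  i=4: a_4=3, p_4 = 3*47 + 17 = 158, q_4 = 3*11 + 4 = 37.
q_4 = 37 > 11, so the last convergent with denominator <= 11 is p_3/q_3 = 47/11.
The closest fraction with denominator <= 11 is either p_3/q_3 or the intermediate fraction (k*p_3 + p_2)/(k*q_3 + q_2) with the largest k >= 1 whose denominator stays <= 11; these approach x as k grows, and every other convergent or intermediate fraction in range is farther away.
Largest k: floor((11 - q_2)/q_3) = floor((11 - 4)/11) = 0.
Since k = 0, no intermediate fraction beyond p_3/q_3 has denominator <= 11, so the convergent 47/11 is the closest (its error is |158*11 - 47*37|/(37*11) = 1/407).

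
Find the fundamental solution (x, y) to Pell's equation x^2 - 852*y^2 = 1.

(x, y) = (194399, 6660)

First expand sqrt(852) as a continued fraction. With x_i = (sqrt(852) + m_i)/d_i and (m_0, d_0) = (0, 1): a_0 = floor(sqrt(852)) = 29, since 29^2 = 841 <= 852 < 900 = 30^2.
Iterate m_{i+1} = d_i*a_i - m_i, d_{i+1} = (852 - m_{i+1}^2)/d_i, a_{i+1} = floor((a_0 + m_{i+1})/d_{i+1}):
  m_1 = 1*29 - 0 = 29, d_1 = (852 - 29^2)/1 = 11/1 = 11, a_1 = floor((29 + 29)/11) = 5.
  m_2 = 11*5 - 29 = 26, d_2 = (852 - 26^2)/11 = 176/11 = 16, a_2 = floor((29 + 26)/16) = 3.
  m_3 = 16*3 - 26 = 22, d_3 = (852 - 22^2)/16 = 368/16 = 23, a_3 = floor((29 + 22)/23) = 2.
  m_4 = 23*2 - 22 = 24, d_4 = (852 - 24^2)/23 = 276/23 = 12, a_4 = floor((29 + 24)/12) = 4.
  m_5 = 12*4 - 24 = 24, d_5 = (852 - 24^2)/12 = 276/12 = 23, a_5 = floor((29 + 24)/23) = 2.
  m_6 = 23*2 - 24 = 22, d_6 = (852 - 22^2)/23 = 368/23 = 16, a_6 = floor((29 + 22)/16) = 3.
  m_7 = 16*3 - 22 = 26, d_7 = (852 - 26^2)/16 = 176/16 = 11, a_7 = floor((29 + 26)/11) = 5.
  m_8 = 11*5 - 26 = 29, d_8 = (852 - 29^2)/11 = 11/11 = 1, a_8 = floor((29 + 29)/1) = 58.
  m_9 = 1*58 - 29 = 29, d_9 = (852 - 29^2)/1 = 11/1 = 11: (m_9, d_9) = (m_1, d_1) = (29, 11), so from here the quotients repeat a_1, ..., a_8; the period length is 8.
So sqrt(852) = [29; (5, 3, 2, 4, 2, 3, 5, 58)] with period length k = 8.
k is even, so the fundamental solution of x^2 - 852y^2 = 1 is (p_{k-1}, q_{k-1}) = (p_7, q_7); compute convergents through index 7.
Convergents (p_i = a_i*p_{i-1} + p_{i-2}, q_i = a_i*q_{i-1} + q_{i-2} with p_{-2}=0, p_{-1}=1, q_{-2}=1, q_{-1}=0):
  i=0: a_0=29, p_0 = 29*1 + 0 = 29, q_0 = 29*0 + 1 = 1.
  i=1: a_1=5, p_1 = 5*29 + 1 = 146, q_1 = 5*1 + 0 = 5.
  i=2: a_2=3, p_2 = 3*146 + 29 = 467, q_2 = 3*5 + 1 = 16.
  i=3: a_3=2, p_3 = 2*467 + 146 = 1080, q_3 = 2*16 + 5 = 37.
  i=4: a_4=4, p_4 = 4*1080 + 467 = 4787, q_4 = 4*37 + 16 = 164.
  i=5: a_5=2, p_5 = 2*4787 + 1080 = 10654, q_5 = 2*164 + 37 = 365.
  i=6: a_6=3, p_6 = 3*10654 + 4787 = 36749, q_6 = 3*365 + 164 = 1259.
  i=7: a_7=5, p_7 = 5*36749 + 10654 = 194399, q_7 = 5*1259 + 365 = 6660.
Check: 194399^2 - 852*6660^2 = 37790971201 - 37790971200 = 1, so (x, y) = (194399, 6660) solves the equation, and by the theorem it is the least positive solution.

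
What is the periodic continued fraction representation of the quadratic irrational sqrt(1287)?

Write x_i = (sqrt(1287) + m_i)/d_i with (m_0, d_0) = (0, 1). a_0 = floor(sqrt(1287)) = 35, since 35^2 = 1225 <= 1287 < 1296 = 36^2.
Iterate m_{i+1} = d_i*a_i - m_i, d_{i+1} = (1287 - m_{i+1}^2)/d_i, a_{i+1} = floor((a_0 + m_{i+1})/d_{i+1}):
  m_1 = 1*35 - 0 = 35, d_1 = (1287 - 35^2)/1 = 62/1 = 62, a_1 = floor((35 + 35)/62) = 1.
  m_2 = 62*1 - 35 = 27, d_2 = (1287 - 27^2)/62 = 558/62 = 9, a_2 = floor((35 + 27)/9) = 6.
  m_3 = 9*6 - 27 = 27, d_3 = (1287 - 27^2)/9 = 558/9 = 62, a_3 = floor((35 + 27)/62) = 1.
  m_4 = 62*1 - 27 = 35, d_4 = (1287 - 35^2)/62 = 62/62 = 1, a_4 = floor((35 + 35)/1) = 70.
  m_5 = 1*70 - 35 = 35, d_5 = (1287 - 35^2)/1 = 62/1 = 62: (m_5, d_5) = (m_1, d_1) = (35, 62), so from here the quotients repeat a_1, ..., a_4; the period length is 4.
Hence the expansion of sqrt(1287) is a_0 = 35 followed by the repeating block 1, 6, 1, 70 (period 4).

[35; (1, 6, 1, 70)]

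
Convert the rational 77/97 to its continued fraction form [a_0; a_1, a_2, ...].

Run the Euclidean algorithm on 77 and 97; the successive quotients are the partial quotients a_0, a_1, ... (each step inverts the fractional part left over by the previous one):
  77 = 0*97 + 77, so a_0 = 0.
  97 = 1*77 + 20, so a_1 = 1.
  77 = 3*20 + 17, so a_2 = 3.
  20 = 1*17 + 3, so a_3 = 1.
  17 = 5*3 + 2, so a_4 = 5.
  3 = 1*2 + 1, so a_5 = 1.
  2 = 2*1 + 0, so a_6 = 2.
The remainder reaches 0 after 7 divisions, so the expansion has 7 partial quotients, read off in order.

[0; 1, 3, 1, 5, 1, 2]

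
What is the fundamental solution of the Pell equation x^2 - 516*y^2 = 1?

(x, y) = (16855, 742)

First expand sqrt(516) as a continued fraction. With x_i = (sqrt(516) + m_i)/d_i and (m_0, d_0) = (0, 1): a_0 = floor(sqrt(516)) = 22, since 22^2 = 484 <= 516 < 529 = 23^2.
Iterate m_{i+1} = d_i*a_i - m_i, d_{i+1} = (516 - m_{i+1}^2)/d_i, a_{i+1} = floor((a_0 + m_{i+1})/d_{i+1}):
  m_1 = 1*22 - 0 = 22, d_1 = (516 - 22^2)/1 = 32/1 = 32, a_1 = floor((22 + 22)/32) = 1.
  m_2 = 32*1 - 22 = 10, d_2 = (516 - 10^2)/32 = 416/32 = 13, a_2 = floor((22 + 10)/13) = 2.
  m_3 = 13*2 - 10 = 16, d_3 = (516 - 16^2)/13 = 260/13 = 20, a_3 = floor((22 + 16)/20) = 1.
  m_4 = 20*1 - 16 = 4, d_4 = (516 - 4^2)/20 = 500/20 = 25, a_4 = floor((22 + 4)/25) = 1.
  m_5 = 25*1 - 4 = 21, d_5 = (516 - 21^2)/25 = 75/25 = 3, a_5 = floor((22 + 21)/3) = 14.
  m_6 = 3*14 - 21 = 21, d_6 = (516 - 21^2)/3 = 75/3 = 25, a_6 = floor((22 + 21)/25) = 1.
  m_7 = 25*1 - 21 = 4, d_7 = (516 - 4^2)/25 = 500/25 = 20, a_7 = floor((22 + 4)/20) = 1.
  m_8 = 20*1 - 4 = 16, d_8 = (516 - 16^2)/20 = 260/20 = 13, a_8 = floor((22 + 16)/13) = 2.
  m_9 = 13*2 - 16 = 10, d_9 = (516 - 10^2)/13 = 416/13 = 32, a_9 = floor((22 + 10)/32) = 1.
  m_10 = 32*1 - 10 = 22, d_10 = (516 - 22^2)/32 = 32/32 = 1, a_10 = floor((22 + 22)/1) = 44.
  m_11 = 1*44 - 22 = 22, d_11 = (516 - 22^2)/1 = 32/1 = 32: (m_11, d_11) = (m_1, d_1) = (22, 32), so from here the quotients repeat a_1, ..., a_10; the period length is 10.
So sqrt(516) = [22; (1, 2, 1, 1, 14, 1, 1, 2, 1, 44)] with period length k = 10.
k is even, so the fundamental solution of x^2 - 516y^2 = 1 is (p_{k-1}, q_{k-1}) = (p_9, q_9); compute convergents through index 9.
Convergents (p_i = a_i*p_{i-1} + p_{i-2}, q_i = a_i*q_{i-1} + q_{i-2} with p_{-2}=0, p_{-1}=1, q_{-2}=1, q_{-1}=0):
  i=0: a_0=22, p_0 = 22*1 + 0 = 22, q_0 = 22*0 + 1 = 1.
  i=1: a_1=1, p_1 = 1*22 + 1 = 23, q_1 = 1*1 + 0 = 1.
  i=2: a_2=2, p_2 = 2*23 + 22 = 68, q_2 = 2*1 + 1 = 3.
  i=3: a_3=1, p_3 = 1*68 + 23 = 91, q_3 = 1*3 + 1 = 4.
  i=4: a_4=1, p_4 = 1*91 + 68 = 159, q_4 = 1*4 + 3 = 7.
  i=5: a_5=14, p_5 = 14*159 + 91 = 2317, q_5 = 14*7 + 4 = 102.
  i=6: a_6=1, p_6 = 1*2317 + 159 = 2476, q_6 = 1*102 + 7 = 109.
  i=7: a_7=1, p_7 = 1*2476 + 2317 = 4793, q_7 = 1*109 + 102 = 211.
  i=8: a_8=2, p_8 = 2*4793 + 2476 = 12062, q_8 = 2*211 + 109 = 531.
  i=9: a_9=1, p_9 = 1*12062 + 4793 = 16855, q_9 = 1*531 + 211 = 742.
Check: 16855^2 - 516*742^2 = 284091025 - 284091024 = 1, so (x, y) = (16855, 742) solves the equation, and by the theorem it is the least positive solution.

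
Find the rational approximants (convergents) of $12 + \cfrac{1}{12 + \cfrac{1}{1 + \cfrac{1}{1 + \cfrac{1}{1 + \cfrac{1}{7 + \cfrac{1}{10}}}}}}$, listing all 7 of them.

12/1, 145/12, 157/13, 302/25, 459/38, 3515/291, 35609/2948

Using the convergent recurrence p_i = a_i*p_{i-1} + p_{i-2}, q_i = a_i*q_{i-1} + q_{i-2} with p_{-2}=0, p_{-1}=1, q_{-2}=1, q_{-1}=0:
  i=0: a_0=12, p_0 = 12*1 + 0 = 12, q_0 = 12*0 + 1 = 1.
  i=1: a_1=12, p_1 = 12*12 + 1 = 145, q_1 = 12*1 + 0 = 12.
  i=2: a_2=1, p_2 = 1*145 + 12 = 157, q_2 = 1*12 + 1 = 13.
  i=3: a_3=1, p_3 = 1*157 + 145 = 302, q_3 = 1*13 + 12 = 25.
  i=4: a_4=1, p_4 = 1*302 + 157 = 459, q_4 = 1*25 + 13 = 38.
  i=5: a_5=7, p_5 = 7*459 + 302 = 3515, q_5 = 7*38 + 25 = 291.
  i=6: a_6=10, p_6 = 10*3515 + 459 = 35609, q_6 = 10*291 + 38 = 2948.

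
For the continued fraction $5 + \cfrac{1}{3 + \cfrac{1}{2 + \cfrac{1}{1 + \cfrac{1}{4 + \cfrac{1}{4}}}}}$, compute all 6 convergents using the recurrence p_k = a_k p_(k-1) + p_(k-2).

Using the convergent recurrence p_i = a_i*p_{i-1} + p_{i-2}, q_i = a_i*q_{i-1} + q_{i-2} with p_{-2}=0, p_{-1}=1, q_{-2}=1, q_{-1}=0:
  i=0: a_0=5, p_0 = 5*1 + 0 = 5, q_0 = 5*0 + 1 = 1.
  i=1: a_1=3, p_1 = 3*5 + 1 = 16, q_1 = 3*1 + 0 = 3.
  i=2: a_2=2, p_2 = 2*16 + 5 = 37, q_2 = 2*3 + 1 = 7.
  i=3: a_3=1, p_3 = 1*37 + 16 = 53, q_3 = 1*7 + 3 = 10.
  i=4: a_4=4, p_4 = 4*53 + 37 = 249, q_4 = 4*10 + 7 = 47.
  i=5: a_5=4, p_5 = 4*249 + 53 = 1049, q_5 = 4*47 + 10 = 198.

5/1, 16/3, 37/7, 53/10, 249/47, 1049/198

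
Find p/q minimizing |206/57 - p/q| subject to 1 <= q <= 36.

112/31

Expand x = 206/57 as a continued fraction with the Euclidean algorithm:
  206 = 3*57 + 35, so a_0 = 3.
  57 = 1*35 + 22, so a_1 = 1.
  35 = 1*22 + 13, so a_2 = 1.
  22 = 1*13 + 9, so a_3 = 1.
  13 = 1*9 + 4, so a_4 = 1.
  9 = 2*4 + 1, so a_5 = 2.
  4 = 4*1 + 0, so a_6 = 4.
so x = [3; 1, 1, 1, 1, 2, 4].
Convergents (p_i = a_i*p_{i-1} + p_{i-2}, q_i = a_i*q_{i-1} + q_{i-2} with p_{-2}=0, p_{-1}=1, q_{-2}=1, q_{-1}=0), until the denominator exceeds 36:
  i=0: a_0=3, p_0 = 3*1 + 0 = 3, q_0 = 3*0 + 1 = 1.
  i=1: a_1=1, p_1 = 1*3 + 1 = 4, q_1 = 1*1 + 0 = 1.
  i=2: a_2=1, p_2 = 1*4 + 3 = 7, q_2 = 1*1 + 1 = 2.
  i=3: a_3=1, p_3 = 1*7 + 4 = 11, q_3 = 1*2 + 1 = 3.
  i=4: a_4=1, p_4 = 1*11 + 7 = 18, q_4 = 1*3 + 2 = 5.
  i=5: a_5=2, p_5 = 2*18 + 11 = 47, q_5 = 2*5 + 3 = 13.
  i=6: a_6=4, p_6 = 4*47 + 18 = 206, q_6 = 4*13 + 5 = 57.
q_6 = 57 > 36, so the last convergent with denominator <= 36 is p_5/q_5 = 47/13.
The closest fraction with denominator <= 36 is either p_5/q_5 or the intermediate fraction (k*p_5 + p_4)/(k*q_5 + q_4) with the largest k >= 1 whose denominator stays <= 36; these approach x as k grows, and every other convergent or intermediate fraction in range is farther away.
Largest k: floor((36 - q_4)/q_5) = floor((36 - 5)/13) = 2.
That gives (2*47 + 18)/(2*13 + 5) = 112/31.
Compare the errors: |x - 47/13| = |206*13 - 47*57|/(57*13) = 1/741, and |x - 112/31| = |206*31 - 112*57|/(57*31) = 2/1767.
Cross-multiplying, 2*741 = 1482 < 1767 = 1*1767, so 2/1767 is smaller: the intermediate fraction 112/31 is closer to x than 47/13.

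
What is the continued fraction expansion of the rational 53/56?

Run the Euclidean algorithm on 53 and 56; the successive quotients are the partial quotients a_0, a_1, ... (each step inverts the fractional part left over by the previous one):
  53 = 0*56 + 53, so a_0 = 0.
  56 = 1*53 + 3, so a_1 = 1.
  53 = 17*3 + 2, so a_2 = 17.
  3 = 1*2 + 1, so a_3 = 1.
  2 = 2*1 + 0, so a_4 = 2.
The remainder reaches 0 after 5 divisions, so the expansion has 5 partial quotients, read off in order.

[0; 1, 17, 1, 2]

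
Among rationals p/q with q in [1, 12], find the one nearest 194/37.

Expand x = 194/37 as a continued fraction with the Euclidean algorithm:
  194 = 5*37 + 9, so a_0 = 5.
  37 = 4*9 + 1, so a_1 = 4.
  9 = 9*1 + 0, so a_2 = 9.
so x = [5; 4, 9].
Convergents (p_i = a_i*p_{i-1} + p_{i-2}, q_i = a_i*q_{i-1} + q_{i-2} with p_{-2}=0, p_{-1}=1, q_{-2}=1, q_{-1}=0), until the denominator exceeds 12:
  i=0: a_0=5, p_0 = 5*1 + 0 = 5, q_0 = 5*0 + 1 = 1.
  i=1: a_1=4, p_1 = 4*5 + 1 = 21, q_1 = 4*1 + 0 = 4.
  i=2: a_2=9, p_2 = 9*21 + 5 = 194, q_2 = 9*4 + 1 = 37.
q_2 = 37 > 12, so the last convergent with denominator <= 12 is p_1/q_1 = 21/4.
The closest fraction with denominator <= 12 is either p_1/q_1 or the intermediate fraction (k*p_1 + p_0)/(k*q_1 + q_0) with the largest k >= 1 whose denominator stays <= 12; these approach x as k grows, and every other convergent or intermediate fraction in range is farther away.
Largest k: floor((12 - q_0)/q_1) = floor((12 - 1)/4) = 2.
That gives (2*21 + 5)/(2*4 + 1) = 47/9.
Compare the errors: |x - 21/4| = |194*4 - 21*37|/(37*4) = 1/148, and |x - 47/9| = |194*9 - 47*37|/(37*9) = 7/333.
Cross-multiplying, 1*333 = 333 < 1036 = 7*148, so 1/148 is smaller: the convergent 21/4 is closer to x than 47/9.

21/4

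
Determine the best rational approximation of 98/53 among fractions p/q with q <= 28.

Expand x = 98/53 as a continued fraction with the Euclidean algorithm:
  98 = 1*53 + 45, so a_0 = 1.
  53 = 1*45 + 8, so a_1 = 1.
  45 = 5*8 + 5, so a_2 = 5.
  8 = 1*5 + 3, so a_3 = 1.
  5 = 1*3 + 2, so a_4 = 1.
  3 = 1*2 + 1, so a_5 = 1.
  2 = 2*1 + 0, so a_6 = 2.
so x = [1; 1, 5, 1, 1, 1, 2].
Convergents (p_i = a_i*p_{i-1} + p_{i-2}, q_i = a_i*q_{i-1} + q_{i-2} with p_{-2}=0, p_{-1}=1, q_{-2}=1, q_{-1}=0), until the denominator exceeds 28:
  i=0: a_0=1, p_0 = 1*1 + 0 = 1, q_0 = 1*0 + 1 = 1.
  i=1: a_1=1, p_1 = 1*1 + 1 = 2, q_1 = 1*1 + 0 = 1.
  i=2: a_2=5, p_2 = 5*2 + 1 = 11, q_2 = 5*1 + 1 = 6.
  i=3: a_3=1, p_3 = 1*11 + 2 = 13, q_3 = 1*6 + 1 = 7.
  i=4: a_4=1, p_4 = 1*13 + 11 = 24, q_4 = 1*7 + 6 = 13.
  i=5: a_5=1, p_5 = 1*24 + 13 = 37, q_5 = 1*13 + 7 = 20.
  i=6: a_6=2, p_6 = 2*37 + 24 = 98, q_6 = 2*20 + 13 = 53.
q_6 = 53 > 28, so the last convergent with denominator <= 28 is p_5/q_5 = 37/20.
The closest fraction with denominator <= 28 is either p_5/q_5 or the intermediate fraction (k*p_5 + p_4)/(k*q_5 + q_4) with the largest k >= 1 whose denominator stays <= 28; these approach x as k grows, and every other convergent or intermediate fraction in range is farther away.
Largest k: floor((28 - q_4)/q_5) = floor((28 - 13)/20) = 0.
Since k = 0, no intermediate fraction beyond p_5/q_5 has denominator <= 28, so the convergent 37/20 is the closest (its error is |98*20 - 37*53|/(53*20) = 1/1060).

37/20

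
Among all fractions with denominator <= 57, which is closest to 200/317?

29/46

Expand x = 200/317 as a continued fraction with the Euclidean algorithm:
  200 = 0*317 + 200, so a_0 = 0.
  317 = 1*200 + 117, so a_1 = 1.
  200 = 1*117 + 83, so a_2 = 1.
  117 = 1*83 + 34, so a_3 = 1.
  83 = 2*34 + 15, so a_4 = 2.
  34 = 2*15 + 4, so a_5 = 2.
  15 = 3*4 + 3, so a_6 = 3.
  4 = 1*3 + 1, so a_7 = 1.
  3 = 3*1 + 0, so a_8 = 3.
so x = [0; 1, 1, 1, 2, 2, 3, 1, 3].
Convergents (p_i = a_i*p_{i-1} + p_{i-2}, q_i = a_i*q_{i-1} + q_{i-2} with p_{-2}=0, p_{-1}=1, q_{-2}=1, q_{-1}=0), until the denominator exceeds 57:
  i=0: a_0=0, p_0 = 0*1 + 0 = 0, q_0 = 0*0 + 1 = 1.
  i=1: a_1=1, p_1 = 1*0 + 1 = 1, q_1 = 1*1 + 0 = 1.
  i=2: a_2=1, p_2 = 1*1 + 0 = 1, q_2 = 1*1 + 1 = 2.
  i=3: a_3=1, p_3 = 1*1 + 1 = 2, q_3 = 1*2 + 1 = 3.
  i=4: a_4=2, p_4 = 2*2 + 1 = 5, q_4 = 2*3 + 2 = 8.
  i=5: a_5=2, p_5 = 2*5 + 2 = 12, q_5 = 2*8 + 3 = 19.
  i=6: a_6=3, p_6 = 3*12 + 5 = 41, q_6 = 3*19 + 8 = 65.
q_6 = 65 > 57, so the last convergent with denominator <= 57 is p_5/q_5 = 12/19.
The closest fraction with denominator <= 57 is either p_5/q_5 or the intermediate fraction (k*p_5 + p_4)/(k*q_5 + q_4) with the largest k >= 1 whose denominator stays <= 57; these approach x as k grows, and every other convergent or intermediate fraction in range is farther away.
Largest k: floor((57 - q_4)/q_5) = floor((57 - 8)/19) = 2.
That gives (2*12 + 5)/(2*19 + 8) = 29/46.
Compare the errors: |x - 12/19| = |200*19 - 12*317|/(317*19) = 4/6023, and |x - 29/46| = |200*46 - 29*317|/(317*46) = 7/14582.
Cross-multiplying, 7*6023 = 42161 < 58328 = 4*14582, so 7/14582 is smaller: the intermediate fraction 29/46 is closer to x than 12/19.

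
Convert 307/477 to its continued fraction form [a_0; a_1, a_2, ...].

[0; 1, 1, 1, 4, 6, 1, 1, 2]

Run the Euclidean algorithm on 307 and 477; the successive quotients are the partial quotients a_0, a_1, ... (each step inverts the fractional part left over by the previous one):
  307 = 0*477 + 307, so a_0 = 0.
  477 = 1*307 + 170, so a_1 = 1.
  307 = 1*170 + 137, so a_2 = 1.
  170 = 1*137 + 33, so a_3 = 1.
  137 = 4*33 + 5, so a_4 = 4.
  33 = 6*5 + 3, so a_5 = 6.
  5 = 1*3 + 2, so a_6 = 1.
  3 = 1*2 + 1, so a_7 = 1.
  2 = 2*1 + 0, so a_8 = 2.
The remainder reaches 0 after 9 divisions, so the expansion has 9 partial quotients, read off in order.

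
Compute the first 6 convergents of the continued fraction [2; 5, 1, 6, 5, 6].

Using the convergent recurrence p_i = a_i*p_{i-1} + p_{i-2}, q_i = a_i*q_{i-1} + q_{i-2} with p_{-2}=0, p_{-1}=1, q_{-2}=1, q_{-1}=0:
  i=0: a_0=2, p_0 = 2*1 + 0 = 2, q_0 = 2*0 + 1 = 1.
  i=1: a_1=5, p_1 = 5*2 + 1 = 11, q_1 = 5*1 + 0 = 5.
  i=2: a_2=1, p_2 = 1*11 + 2 = 13, q_2 = 1*5 + 1 = 6.
  i=3: a_3=6, p_3 = 6*13 + 11 = 89, q_3 = 6*6 + 5 = 41.
  i=4: a_4=5, p_4 = 5*89 + 13 = 458, q_4 = 5*41 + 6 = 211.
  i=5: a_5=6, p_5 = 6*458 + 89 = 2837, q_5 = 6*211 + 41 = 1307.

2/1, 11/5, 13/6, 89/41, 458/211, 2837/1307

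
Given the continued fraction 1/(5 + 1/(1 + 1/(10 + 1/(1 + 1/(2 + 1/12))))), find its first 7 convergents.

0/1, 1/5, 1/6, 11/65, 12/71, 35/207, 432/2555

Using the convergent recurrence p_i = a_i*p_{i-1} + p_{i-2}, q_i = a_i*q_{i-1} + q_{i-2} with p_{-2}=0, p_{-1}=1, q_{-2}=1, q_{-1}=0:
  i=0: a_0=0, p_0 = 0*1 + 0 = 0, q_0 = 0*0 + 1 = 1.
  i=1: a_1=5, p_1 = 5*0 + 1 = 1, q_1 = 5*1 + 0 = 5.
  i=2: a_2=1, p_2 = 1*1 + 0 = 1, q_2 = 1*5 + 1 = 6.
  i=3: a_3=10, p_3 = 10*1 + 1 = 11, q_3 = 10*6 + 5 = 65.
  i=4: a_4=1, p_4 = 1*11 + 1 = 12, q_4 = 1*65 + 6 = 71.
  i=5: a_5=2, p_5 = 2*12 + 11 = 35, q_5 = 2*71 + 65 = 207.
  i=6: a_6=12, p_6 = 12*35 + 12 = 432, q_6 = 12*207 + 71 = 2555.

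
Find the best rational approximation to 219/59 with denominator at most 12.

26/7

Expand x = 219/59 as a continued fraction with the Euclidean algorithm:
  219 = 3*59 + 42, so a_0 = 3.
  59 = 1*42 + 17, so a_1 = 1.
  42 = 2*17 + 8, so a_2 = 2.
  17 = 2*8 + 1, so a_3 = 2.
  8 = 8*1 + 0, so a_4 = 8.
so x = [3; 1, 2, 2, 8].
Convergents (p_i = a_i*p_{i-1} + p_{i-2}, q_i = a_i*q_{i-1} + q_{i-2} with p_{-2}=0, p_{-1}=1, q_{-2}=1, q_{-1}=0), until the denominator exceeds 12:
  i=0: a_0=3, p_0 = 3*1 + 0 = 3, q_0 = 3*0 + 1 = 1.
  i=1: a_1=1, p_1 = 1*3 + 1 = 4, q_1 = 1*1 + 0 = 1.
  i=2: a_2=2, p_2 = 2*4 + 3 = 11, q_2 = 2*1 + 1 = 3.
  i=3: a_3=2, p_3 = 2*11 + 4 = 26, q_3 = 2*3 + 1 = 7.
  i=4: a_4=8, p_4 = 8*26 + 11 = 219, q_4 = 8*7 + 3 = 59.
q_4 = 59 > 12, so the last convergent with denominator <= 12 is p_3/q_3 = 26/7.
The closest fraction with denominator <= 12 is either p_3/q_3 or the intermediate fraction (k*p_3 + p_2)/(k*q_3 + q_2) with the largest k >= 1 whose denominator stays <= 12; these approach x as k grows, and every other convergent or intermediate fraction in range is farther away.
Largest k: floor((12 - q_2)/q_3) = floor((12 - 3)/7) = 1.
That gives (1*26 + 11)/(1*7 + 3) = 37/10.
Compare the errors: |x - 26/7| = |219*7 - 26*59|/(59*7) = 1/413, and |x - 37/10| = |219*10 - 37*59|/(59*10) = 7/590.
Cross-multiplying, 1*590 = 590 < 2891 = 7*413, so 1/413 is smaller: the convergent 26/7 is closer to x than 37/10.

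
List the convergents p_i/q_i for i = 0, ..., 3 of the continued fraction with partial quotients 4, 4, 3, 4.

Using the convergent recurrence p_i = a_i*p_{i-1} + p_{i-2}, q_i = a_i*q_{i-1} + q_{i-2} with p_{-2}=0, p_{-1}=1, q_{-2}=1, q_{-1}=0:
  i=0: a_0=4, p_0 = 4*1 + 0 = 4, q_0 = 4*0 + 1 = 1.
  i=1: a_1=4, p_1 = 4*4 + 1 = 17, q_1 = 4*1 + 0 = 4.
  i=2: a_2=3, p_2 = 3*17 + 4 = 55, q_2 = 3*4 + 1 = 13.
  i=3: a_3=4, p_3 = 4*55 + 17 = 237, q_3 = 4*13 + 4 = 56.

4/1, 17/4, 55/13, 237/56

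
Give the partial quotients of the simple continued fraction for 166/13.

Run the Euclidean algorithm on 166 and 13; the successive quotients are the partial quotients a_0, a_1, ... (each step inverts the fractional part left over by the previous one):
  166 = 12*13 + 10, so a_0 = 12.
  13 = 1*10 + 3, so a_1 = 1.
  10 = 3*3 + 1, so a_2 = 3.
  3 = 3*1 + 0, so a_3 = 3.
The remainder reaches 0 after 4 divisions, so the expansion has 4 partial quotients, read off in order.

[12; 1, 3, 3]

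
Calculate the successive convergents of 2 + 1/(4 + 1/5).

Using the convergent recurrence p_i = a_i*p_{i-1} + p_{i-2}, q_i = a_i*q_{i-1} + q_{i-2} with p_{-2}=0, p_{-1}=1, q_{-2}=1, q_{-1}=0:
  i=0: a_0=2, p_0 = 2*1 + 0 = 2, q_0 = 2*0 + 1 = 1.
  i=1: a_1=4, p_1 = 4*2 + 1 = 9, q_1 = 4*1 + 0 = 4.
  i=2: a_2=5, p_2 = 5*9 + 2 = 47, q_2 = 5*4 + 1 = 21.

2/1, 9/4, 47/21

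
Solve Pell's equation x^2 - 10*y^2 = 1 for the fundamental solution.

First expand sqrt(10) as a continued fraction. With x_i = (sqrt(10) + m_i)/d_i and (m_0, d_0) = (0, 1): a_0 = floor(sqrt(10)) = 3, since 3^2 = 9 <= 10 < 16 = 4^2.
Iterate m_{i+1} = d_i*a_i - m_i, d_{i+1} = (10 - m_{i+1}^2)/d_i, a_{i+1} = floor((a_0 + m_{i+1})/d_{i+1}):
  m_1 = 1*3 - 0 = 3, d_1 = (10 - 3^2)/1 = 1/1 = 1, a_1 = floor((3 + 3)/1) = 6.
  m_2 = 1*6 - 3 = 3, d_2 = (10 - 3^2)/1 = 1/1 = 1: (m_2, d_2) = (m_1, d_1) = (3, 1), so from here the quotient a_1 repeats; the period length is 1.
So sqrt(10) = [3; (6)] with period length k = 1.
k is odd, so (p_{k-1}, q_{k-1}) only solves x^2 - 10y^2 = -1 and the fundamental solution of x^2 - 10y^2 = 1 is (p_{2k-1}, q_{2k-1}) = (p_1, q_1); compute convergents through index 1, running through the period twice.
Convergents (p_i = a_i*p_{i-1} + p_{i-2}, q_i = a_i*q_{i-1} + q_{i-2} with p_{-2}=0, p_{-1}=1, q_{-2}=1, q_{-1}=0):
  i=0: a_0=3, p_0 = 3*1 + 0 = 3, q_0 = 3*0 + 1 = 1.
  i=1: a_1=6, p_1 = 6*3 + 1 = 19, q_1 = 6*1 + 0 = 6.
Indeed p_0^2 - 10*q_0^2 = 9 - 10 = -1, not +1.
Check: 19^2 - 10*6^2 = 361 - 360 = 1, so (x, y) = (19, 6) solves the equation, and by the theorem it is the least positive solution.

(x, y) = (19, 6)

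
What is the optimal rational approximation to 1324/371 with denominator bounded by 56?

182/51

Expand x = 1324/371 as a continued fraction with the Euclidean algorithm:
  1324 = 3*371 + 211, so a_0 = 3.
  371 = 1*211 + 160, so a_1 = 1.
  211 = 1*160 + 51, so a_2 = 1.
  160 = 3*51 + 7, so a_3 = 3.
  51 = 7*7 + 2, so a_4 = 7.
  7 = 3*2 + 1, so a_5 = 3.
  2 = 2*1 + 0, so a_6 = 2.
so x = [3; 1, 1, 3, 7, 3, 2].
Convergents (p_i = a_i*p_{i-1} + p_{i-2}, q_i = a_i*q_{i-1} + q_{i-2} with p_{-2}=0, p_{-1}=1, q_{-2}=1, q_{-1}=0), until the denominator exceeds 56:
  i=0: a_0=3, p_0 = 3*1 + 0 = 3, q_0 = 3*0 + 1 = 1.
  i=1: a_1=1, p_1 = 1*3 + 1 = 4, q_1 = 1*1 + 0 = 1.
  i=2: a_2=1, p_2 = 1*4 + 3 = 7, q_2 = 1*1 + 1 = 2.
  i=3: a_3=3, p_3 = 3*7 + 4 = 25, q_3 = 3*2 + 1 = 7.
  i=4: a_4=7, p_4 = 7*25 + 7 = 182, q_4 = 7*7 + 2 = 51.
  i=5: a_5=3, p_5 = 3*182 + 25 = 571, q_5 = 3*51 + 7 = 160.
q_5 = 160 > 56, so the last convergent with denominator <= 56 is p_4/q_4 = 182/51.
The closest fraction with denominator <= 56 is either p_4/q_4 or the intermediate fraction (k*p_4 + p_3)/(k*q_4 + q_3) with the largest k >= 1 whose denominator stays <= 56; these approach x as k grows, and every other convergent or intermediate fraction in range is farther away.
Largest k: floor((56 - q_3)/q_4) = floor((56 - 7)/51) = 0.
Since k = 0, no intermediate fraction beyond p_4/q_4 has denominator <= 56, so the convergent 182/51 is the closest (its error is |1324*51 - 182*371|/(371*51) = 2/18921).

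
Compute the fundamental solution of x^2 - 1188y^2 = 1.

(x, y) = (48599, 1410)

First expand sqrt(1188) as a continued fraction. With x_i = (sqrt(1188) + m_i)/d_i and (m_0, d_0) = (0, 1): a_0 = floor(sqrt(1188)) = 34, since 34^2 = 1156 <= 1188 < 1225 = 35^2.
Iterate m_{i+1} = d_i*a_i - m_i, d_{i+1} = (1188 - m_{i+1}^2)/d_i, a_{i+1} = floor((a_0 + m_{i+1})/d_{i+1}):
  m_1 = 1*34 - 0 = 34, d_1 = (1188 - 34^2)/1 = 32/1 = 32, a_1 = floor((34 + 34)/32) = 2.
  m_2 = 32*2 - 34 = 30, d_2 = (1188 - 30^2)/32 = 288/32 = 9, a_2 = floor((34 + 30)/9) = 7.
  m_3 = 9*7 - 30 = 33, d_3 = (1188 - 33^2)/9 = 99/9 = 11, a_3 = floor((34 + 33)/11) = 6.
  m_4 = 11*6 - 33 = 33, d_4 = (1188 - 33^2)/11 = 99/11 = 9, a_4 = floor((34 + 33)/9) = 7.
  m_5 = 9*7 - 33 = 30, d_5 = (1188 - 30^2)/9 = 288/9 = 32, a_5 = floor((34 + 30)/32) = 2.
  m_6 = 32*2 - 30 = 34, d_6 = (1188 - 34^2)/32 = 32/32 = 1, a_6 = floor((34 + 34)/1) = 68.
  m_7 = 1*68 - 34 = 34, d_7 = (1188 - 34^2)/1 = 32/1 = 32: (m_7, d_7) = (m_1, d_1) = (34, 32), so from here the quotients repeat a_1, ..., a_6; the period length is 6.
So sqrt(1188) = [34; (2, 7, 6, 7, 2, 68)] with period length k = 6.
k is even, so the fundamental solution of x^2 - 1188y^2 = 1 is (p_{k-1}, q_{k-1}) = (p_5, q_5); compute convergents through index 5.
Convergents (p_i = a_i*p_{i-1} + p_{i-2}, q_i = a_i*q_{i-1} + q_{i-2} with p_{-2}=0, p_{-1}=1, q_{-2}=1, q_{-1}=0):
  i=0: a_0=34, p_0 = 34*1 + 0 = 34, q_0 = 34*0 + 1 = 1.
  i=1: a_1=2, p_1 = 2*34 + 1 = 69, q_1 = 2*1 + 0 = 2.
  i=2: a_2=7, p_2 = 7*69 + 34 = 517, q_2 = 7*2 + 1 = 15.
  i=3: a_3=6, p_3 = 6*517 + 69 = 3171, q_3 = 6*15 + 2 = 92.
  i=4: a_4=7, p_4 = 7*3171 + 517 = 22714, q_4 = 7*92 + 15 = 659.
  i=5: a_5=2, p_5 = 2*22714 + 3171 = 48599, q_5 = 2*659 + 92 = 1410.
Check: 48599^2 - 1188*1410^2 = 2361862801 - 2361862800 = 1, so (x, y) = (48599, 1410) solves the equation, and by the theorem it is the least positive solution.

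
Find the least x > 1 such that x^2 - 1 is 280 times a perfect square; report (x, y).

(x, y) = (251, 15)

First expand sqrt(280) as a continued fraction. With x_i = (sqrt(280) + m_i)/d_i and (m_0, d_0) = (0, 1): a_0 = floor(sqrt(280)) = 16, since 16^2 = 256 <= 280 < 289 = 17^2.
Iterate m_{i+1} = d_i*a_i - m_i, d_{i+1} = (280 - m_{i+1}^2)/d_i, a_{i+1} = floor((a_0 + m_{i+1})/d_{i+1}):
  m_1 = 1*16 - 0 = 16, d_1 = (280 - 16^2)/1 = 24/1 = 24, a_1 = floor((16 + 16)/24) = 1.
  m_2 = 24*1 - 16 = 8, d_2 = (280 - 8^2)/24 = 216/24 = 9, a_2 = floor((16 + 8)/9) = 2.
  m_3 = 9*2 - 8 = 10, d_3 = (280 - 10^2)/9 = 180/9 = 20, a_3 = floor((16 + 10)/20) = 1.
  m_4 = 20*1 - 10 = 10, d_4 = (280 - 10^2)/20 = 180/20 = 9, a_4 = floor((16 + 10)/9) = 2.
  m_5 = 9*2 - 10 = 8, d_5 = (280 - 8^2)/9 = 216/9 = 24, a_5 = floor((16 + 8)/24) = 1.
  m_6 = 24*1 - 8 = 16, d_6 = (280 - 16^2)/24 = 24/24 = 1, a_6 = floor((16 + 16)/1) = 32.
  m_7 = 1*32 - 16 = 16, d_7 = (280 - 16^2)/1 = 24/1 = 24: (m_7, d_7) = (m_1, d_1) = (16, 24), so from here the quotients repeat a_1, ..., a_6; the period length is 6.
So sqrt(280) = [16; (1, 2, 1, 2, 1, 32)] with period length k = 6.
k is even, so the fundamental solution of x^2 - 280y^2 = 1 is (p_{k-1}, q_{k-1}) = (p_5, q_5); compute convergents through index 5.
Convergents (p_i = a_i*p_{i-1} + p_{i-2}, q_i = a_i*q_{i-1} + q_{i-2} with p_{-2}=0, p_{-1}=1, q_{-2}=1, q_{-1}=0):
  i=0: a_0=16, p_0 = 16*1 + 0 = 16, q_0 = 16*0 + 1 = 1.
  i=1: a_1=1, p_1 = 1*16 + 1 = 17, q_1 = 1*1 + 0 = 1.
  i=2: a_2=2, p_2 = 2*17 + 16 = 50, q_2 = 2*1 + 1 = 3.
  i=3: a_3=1, p_3 = 1*50 + 17 = 67, q_3 = 1*3 + 1 = 4.
  i=4: a_4=2, p_4 = 2*67 + 50 = 184, q_4 = 2*4 + 3 = 11.
  i=5: a_5=1, p_5 = 1*184 + 67 = 251, q_5 = 1*11 + 4 = 15.
Check: 251^2 - 280*15^2 = 63001 - 63000 = 1, so (x, y) = (251, 15) solves the equation, and by the theorem it is the least positive solution.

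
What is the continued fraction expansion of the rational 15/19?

Run the Euclidean algorithm on 15 and 19; the successive quotients are the partial quotients a_0, a_1, ... (each step inverts the fractional part left over by the previous one):
  15 = 0*19 + 15, so a_0 = 0.
  19 = 1*15 + 4, so a_1 = 1.
  15 = 3*4 + 3, so a_2 = 3.
  4 = 1*3 + 1, so a_3 = 1.
  3 = 3*1 + 0, so a_4 = 3.
The remainder reaches 0 after 5 divisions, so the expansion has 5 partial quotients, read off in order.

[0; 1, 3, 1, 3]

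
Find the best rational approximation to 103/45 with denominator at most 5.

Expand x = 103/45 as a continued fraction with the Euclidean algorithm:
  103 = 2*45 + 13, so a_0 = 2.
  45 = 3*13 + 6, so a_1 = 3.
  13 = 2*6 + 1, so a_2 = 2.
  6 = 6*1 + 0, so a_3 = 6.
so x = [2; 3, 2, 6].
Convergents (p_i = a_i*p_{i-1} + p_{i-2}, q_i = a_i*q_{i-1} + q_{i-2} with p_{-2}=0, p_{-1}=1, q_{-2}=1, q_{-1}=0), until the denominator exceeds 5:
  i=0: a_0=2, p_0 = 2*1 + 0 = 2, q_0 = 2*0 + 1 = 1.
  i=1: a_1=3, p_1 = 3*2 + 1 = 7, q_1 = 3*1 + 0 = 3.
  i=2: a_2=2, p_2 = 2*7 + 2 = 16, q_2 = 2*3 + 1 = 7.
q_2 = 7 > 5, so the last convergent with denominator <= 5 is p_1/q_1 = 7/3.
The closest fraction with denominator <= 5 is either p_1/q_1 or the intermediate fraction (k*p_1 + p_0)/(k*q_1 + q_0) with the largest k >= 1 whose denominator stays <= 5; these approach x as k grows, and every other convergent or intermediate fraction in range is farther away.
Largest k: floor((5 - q_0)/q_1) = floor((5 - 1)/3) = 1.
That gives (1*7 + 2)/(1*3 + 1) = 9/4.
Compare the errors: |x - 7/3| = |103*3 - 7*45|/(45*3) = 6/135, and |x - 9/4| = |103*4 - 9*45|/(45*4) = 7/180.
Cross-multiplying, 7*135 = 945 < 1080 = 6*180, so 7/180 is smaller: the intermediate fraction 9/4 is closer to x than 7/3.

9/4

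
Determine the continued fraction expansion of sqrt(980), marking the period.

Write x_i = (sqrt(980) + m_i)/d_i with (m_0, d_0) = (0, 1). a_0 = floor(sqrt(980)) = 31, since 31^2 = 961 <= 980 < 1024 = 32^2.
Iterate m_{i+1} = d_i*a_i - m_i, d_{i+1} = (980 - m_{i+1}^2)/d_i, a_{i+1} = floor((a_0 + m_{i+1})/d_{i+1}):
  m_1 = 1*31 - 0 = 31, d_1 = (980 - 31^2)/1 = 19/1 = 19, a_1 = floor((31 + 31)/19) = 3.
  m_2 = 19*3 - 31 = 26, d_2 = (980 - 26^2)/19 = 304/19 = 16, a_2 = floor((31 + 26)/16) = 3.
  m_3 = 16*3 - 26 = 22, d_3 = (980 - 22^2)/16 = 496/16 = 31, a_3 = floor((31 + 22)/31) = 1.
  m_4 = 31*1 - 22 = 9, d_4 = (980 - 9^2)/31 = 899/31 = 29, a_4 = floor((31 + 9)/29) = 1.
  m_5 = 29*1 - 9 = 20, d_5 = (980 - 20^2)/29 = 580/29 = 20, a_5 = floor((31 + 20)/20) = 2.
  m_6 = 20*2 - 20 = 20, d_6 = (980 - 20^2)/20 = 580/20 = 29, a_6 = floor((31 + 20)/29) = 1.
  m_7 = 29*1 - 20 = 9, d_7 = (980 - 9^2)/29 = 899/29 = 31, a_7 = floor((31 + 9)/31) = 1.
  m_8 = 31*1 - 9 = 22, d_8 = (980 - 22^2)/31 = 496/31 = 16, a_8 = floor((31 + 22)/16) = 3.
  m_9 = 16*3 - 22 = 26, d_9 = (980 - 26^2)/16 = 304/16 = 19, a_9 = floor((31 + 26)/19) = 3.
  m_10 = 19*3 - 26 = 31, d_10 = (980 - 31^2)/19 = 19/19 = 1, a_10 = floor((31 + 31)/1) = 62.
  m_11 = 1*62 - 31 = 31, d_11 = (980 - 31^2)/1 = 19/1 = 19: (m_11, d_11) = (m_1, d_1) = (31, 19), so from here the quotients repeat a_1, ..., a_10; the period length is 10.
Hence the expansion of sqrt(980) is a_0 = 31 followed by the repeating block 3, 3, 1, 1, 2, 1, 1, 3, 3, 62 (period 10).

[31; (3, 3, 1, 1, 2, 1, 1, 3, 3, 62)]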